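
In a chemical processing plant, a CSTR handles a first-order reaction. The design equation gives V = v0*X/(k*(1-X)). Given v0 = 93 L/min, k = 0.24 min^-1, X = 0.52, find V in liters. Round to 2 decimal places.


V = v0 * X / (k * (1 - X))
V = 93 * 0.52 / (0.24 * (1 - 0.52))
V = 48.36 / (0.24 * 0.48)
V = 48.36 / 0.1152
V = 419.79 L


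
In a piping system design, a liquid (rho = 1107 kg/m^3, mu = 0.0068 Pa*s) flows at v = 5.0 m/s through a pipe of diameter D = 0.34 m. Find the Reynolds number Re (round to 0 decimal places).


Re = rho * v * D / mu
Re = 1107 * 5.0 * 0.34 / 0.0068
Re = 1881.9 / 0.0068
Re = 276750


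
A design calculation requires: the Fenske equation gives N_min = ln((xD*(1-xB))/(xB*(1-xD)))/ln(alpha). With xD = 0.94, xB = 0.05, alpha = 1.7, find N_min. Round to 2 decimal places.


N_min = ln((xD*(1-xB))/(xB*(1-xD))) / ln(alpha)
Numerator inside ln: 0.893 / 0.003 = 297.666667
ln(297.666667) = 5.695974
ln(alpha) = ln(1.7) = 0.530628
N_min = 5.695974 / 0.530628 = 10.73


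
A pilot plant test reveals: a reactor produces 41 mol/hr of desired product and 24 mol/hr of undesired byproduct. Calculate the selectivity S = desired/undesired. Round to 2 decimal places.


S = desired product rate / undesired product rate
S = 41 / 24
S = 1.71


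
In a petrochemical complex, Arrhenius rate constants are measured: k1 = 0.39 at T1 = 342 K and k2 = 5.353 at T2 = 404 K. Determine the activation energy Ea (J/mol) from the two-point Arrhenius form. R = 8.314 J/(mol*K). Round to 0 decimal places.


Ea = R * ln(k2/k1) / (1/T1 - 1/T2)
ln(k2/k1) = ln(5.353/0.39) = 2.6192657
1/T1 - 1/T2 = 1/342 - 1/404 = 0.000448729083
Ea = 8.314 * 2.6192657 / 0.000448729083
Ea = 48529 J/mol


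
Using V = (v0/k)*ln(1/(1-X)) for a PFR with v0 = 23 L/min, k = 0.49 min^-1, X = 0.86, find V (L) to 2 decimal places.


V = (v0/k) * ln(1/(1-X))
V = (23/0.49) * ln(1/(1-0.86))
V = 46.938776 * ln(7.142857)
V = 46.938776 * 1.966113
V = 92.29 L


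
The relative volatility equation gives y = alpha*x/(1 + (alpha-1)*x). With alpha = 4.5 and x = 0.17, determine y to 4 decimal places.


y = alpha*x / (1 + (alpha-1)*x)
y = 4.5*0.17 / (1 + (4.5-1)*0.17)
y = 0.765 / (1 + 0.595)
y = 0.765 / 1.595
y = 0.4796


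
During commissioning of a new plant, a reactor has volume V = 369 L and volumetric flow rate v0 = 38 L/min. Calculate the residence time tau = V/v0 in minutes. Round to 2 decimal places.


tau = V / v0
tau = 369 / 38
tau = 9.71 min


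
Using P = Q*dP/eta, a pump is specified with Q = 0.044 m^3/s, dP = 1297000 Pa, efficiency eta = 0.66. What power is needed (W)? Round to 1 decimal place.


P = Q * dP / eta
P = 0.044 * 1297000 / 0.66
P = 57068.0 / 0.66
P = 86466.7 W


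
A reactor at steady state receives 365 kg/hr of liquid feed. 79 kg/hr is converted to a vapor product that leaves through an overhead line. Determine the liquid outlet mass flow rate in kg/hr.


Steady-state mass balance on the main outlet: F_out = F_in - F_removed
F_out = 365 - 79
F_out = 286 kg/hr


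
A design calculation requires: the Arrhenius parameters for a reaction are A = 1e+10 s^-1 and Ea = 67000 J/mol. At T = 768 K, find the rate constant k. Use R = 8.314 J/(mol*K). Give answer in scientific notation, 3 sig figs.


k = A * exp(-Ea/(R*T))
k = 1e+10 * exp(-67000 / (8.314 * 768))
k = 1e+10 * exp(-10.493094)
k = 2.77e+05


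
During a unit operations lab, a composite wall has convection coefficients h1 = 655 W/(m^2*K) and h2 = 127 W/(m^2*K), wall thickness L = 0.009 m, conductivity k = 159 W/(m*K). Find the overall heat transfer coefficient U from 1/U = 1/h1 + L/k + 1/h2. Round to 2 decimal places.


1/U = 1/h1 + L/k + 1/h2
1/U = 1/655 + 0.009/159 + 1/127
1/U = 0.0015267176 + 5.66038e-05 + 0.0078740157
1/U = 0.0094573371
U = 105.74 W/(m^2*K)


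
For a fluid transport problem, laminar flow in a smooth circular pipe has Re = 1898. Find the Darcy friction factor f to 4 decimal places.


f = 64 / Re
f = 64 / 1898
f = 0.0337


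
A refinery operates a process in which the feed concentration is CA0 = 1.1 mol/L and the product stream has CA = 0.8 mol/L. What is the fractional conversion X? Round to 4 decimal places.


X = (CA0 - CA) / CA0
X = (1.1 - 0.8) / 1.1
X = 0.3 / 1.1
X = 0.2727


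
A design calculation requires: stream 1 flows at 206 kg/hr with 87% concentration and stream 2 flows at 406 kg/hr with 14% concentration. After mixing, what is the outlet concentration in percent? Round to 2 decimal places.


Mass balance on solute: F1*x1 + F2*x2 = F3*x3
F3 = F1 + F2 = 206 + 406 = 612 kg/hr
x3 = (F1*x1 + F2*x2)/F3
x3 = (206*0.87 + 406*0.14) / 612
x3 = 38.57%


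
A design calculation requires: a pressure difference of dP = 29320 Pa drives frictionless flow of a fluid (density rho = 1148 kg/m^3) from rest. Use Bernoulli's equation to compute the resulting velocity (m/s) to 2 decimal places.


v = sqrt(2*dP/rho)
v = sqrt(2*29320/1148)
v = sqrt(51.080139)
v = 7.15 m/s


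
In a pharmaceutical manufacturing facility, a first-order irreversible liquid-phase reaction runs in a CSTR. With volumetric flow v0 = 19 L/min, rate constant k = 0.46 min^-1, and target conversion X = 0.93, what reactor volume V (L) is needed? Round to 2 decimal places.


V = v0 * X / (k * (1 - X))
V = 19 * 0.93 / (0.46 * (1 - 0.93))
V = 17.67 / (0.46 * 0.07)
V = 17.67 / 0.0322
V = 548.76 L


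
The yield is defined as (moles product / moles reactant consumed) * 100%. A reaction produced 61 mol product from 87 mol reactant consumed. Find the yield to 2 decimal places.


Yield = (moles product / moles consumed) * 100%
Yield = (61 / 87) * 100
Yield = 0.7011 * 100
Yield = 70.11%


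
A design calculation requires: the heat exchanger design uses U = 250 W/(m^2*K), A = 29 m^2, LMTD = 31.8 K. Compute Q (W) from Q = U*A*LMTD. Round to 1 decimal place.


Q = U * A * LMTD
Q = 250 * 29 * 31.8
Q = 230550.0 W


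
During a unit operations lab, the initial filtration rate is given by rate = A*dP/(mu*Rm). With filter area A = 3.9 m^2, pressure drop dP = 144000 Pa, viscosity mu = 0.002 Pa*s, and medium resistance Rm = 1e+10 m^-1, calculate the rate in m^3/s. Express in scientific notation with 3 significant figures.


rate = A * dP / (mu * Rm)
rate = 3.9 * 144000 / (0.002 * 1e+10)
rate = 561600.0 / 2.000e+07
rate = 2.81e-02 m^3/s


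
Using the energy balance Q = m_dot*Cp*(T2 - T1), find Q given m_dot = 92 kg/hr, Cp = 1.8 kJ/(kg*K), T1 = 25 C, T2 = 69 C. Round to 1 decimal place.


Q = m_dot * Cp * (T2 - T1)
Q = 92 * 1.8 * (69 - 25)
Q = 92 * 1.8 * 44
Q = 7286.4 kJ/hr


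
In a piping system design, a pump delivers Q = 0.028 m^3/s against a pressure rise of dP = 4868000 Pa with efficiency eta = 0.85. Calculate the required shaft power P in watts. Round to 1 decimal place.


P = Q * dP / eta
P = 0.028 * 4868000 / 0.85
P = 136304.0 / 0.85
P = 160357.6 W


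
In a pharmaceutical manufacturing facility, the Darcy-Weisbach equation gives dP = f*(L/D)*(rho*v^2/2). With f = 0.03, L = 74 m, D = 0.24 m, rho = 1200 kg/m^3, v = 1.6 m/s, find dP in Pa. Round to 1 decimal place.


dP = f * (L/D) * (rho*v^2/2)
dP = 0.03 * (74/0.24) * (1200*1.6^2/2)
L/D = 308.33333333
rho*v^2/2 = 1200*2.56/2 = 1536.0
dP = 0.03 * 308.33333333 * 1536.0
dP = 14208.0 Pa


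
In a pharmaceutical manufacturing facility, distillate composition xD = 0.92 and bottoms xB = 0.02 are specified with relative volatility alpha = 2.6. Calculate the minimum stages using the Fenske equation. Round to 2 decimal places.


N_min = ln((xD*(1-xB))/(xB*(1-xD))) / ln(alpha)
Numerator inside ln: 0.9016 / 0.0016 = 563.5
ln(563.5) = 6.334167
ln(alpha) = ln(2.6) = 0.955511
N_min = 6.334167 / 0.955511 = 6.63


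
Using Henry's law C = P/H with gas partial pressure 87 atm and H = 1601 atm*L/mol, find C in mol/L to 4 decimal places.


C = P / H
C = 87 / 1601
C = 0.0543 mol/L


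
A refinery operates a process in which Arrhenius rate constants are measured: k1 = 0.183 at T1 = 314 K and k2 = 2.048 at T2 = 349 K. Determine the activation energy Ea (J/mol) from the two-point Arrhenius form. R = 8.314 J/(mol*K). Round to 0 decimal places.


Ea = R * ln(k2/k1) / (1/T1 - 1/T2)
ln(k2/k1) = ln(2.048/0.183) = 2.4151328
1/T1 - 1/T2 = 1/314 - 1/349 = 0.000319383863
Ea = 8.314 * 2.4151328 / 0.000319383863
Ea = 62869 J/mol


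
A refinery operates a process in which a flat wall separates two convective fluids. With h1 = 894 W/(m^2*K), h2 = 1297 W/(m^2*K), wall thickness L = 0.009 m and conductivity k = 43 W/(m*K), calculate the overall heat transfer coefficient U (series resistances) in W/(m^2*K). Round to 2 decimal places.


1/U = 1/h1 + L/k + 1/h2
1/U = 1/894 + 0.009/43 + 1/1297
1/U = 0.0011185682 + 0.0002093023 + 0.00077101
1/U = 0.0020988805
U = 476.44 W/(m^2*K)


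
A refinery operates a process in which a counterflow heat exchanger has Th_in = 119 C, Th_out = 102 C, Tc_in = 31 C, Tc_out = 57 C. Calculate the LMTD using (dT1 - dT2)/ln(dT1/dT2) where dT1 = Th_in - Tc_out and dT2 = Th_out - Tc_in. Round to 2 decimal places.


dT1 = Th_in - Tc_out = 119 - 57 = 62
dT2 = Th_out - Tc_in = 102 - 31 = 71
LMTD = (dT1 - dT2) / ln(dT1/dT2)
LMTD = (62 - 71) / ln(62/71)
LMTD = 66.40 K


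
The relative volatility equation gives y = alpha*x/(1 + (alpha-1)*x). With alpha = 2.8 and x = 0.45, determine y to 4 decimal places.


y = alpha*x / (1 + (alpha-1)*x)
y = 2.8*0.45 / (1 + (2.8-1)*0.45)
y = 1.26 / (1 + 0.81)
y = 1.26 / 1.81
y = 0.6961


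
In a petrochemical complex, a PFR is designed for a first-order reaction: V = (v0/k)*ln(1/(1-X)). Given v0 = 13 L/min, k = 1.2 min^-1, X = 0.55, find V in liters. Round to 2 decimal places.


V = (v0/k) * ln(1/(1-X))
V = (13/1.2) * ln(1/(1-0.55))
V = 10.833333 * ln(2.222222)
V = 10.833333 * 0.798508
V = 8.65 L


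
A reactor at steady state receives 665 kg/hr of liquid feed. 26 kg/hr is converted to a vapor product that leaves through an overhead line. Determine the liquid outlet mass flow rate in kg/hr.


Steady-state mass balance on the main outlet: F_out = F_in - F_removed
F_out = 665 - 26
F_out = 639 kg/hr


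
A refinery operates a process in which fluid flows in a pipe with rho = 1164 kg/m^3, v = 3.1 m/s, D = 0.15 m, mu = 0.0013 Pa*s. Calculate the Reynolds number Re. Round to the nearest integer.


Re = rho * v * D / mu
Re = 1164 * 3.1 * 0.15 / 0.0013
Re = 541.26 / 0.0013
Re = 416354


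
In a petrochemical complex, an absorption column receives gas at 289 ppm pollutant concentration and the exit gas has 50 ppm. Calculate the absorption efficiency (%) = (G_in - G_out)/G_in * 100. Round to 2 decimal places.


Efficiency = (G_in - G_out) / G_in * 100%
Efficiency = (289 - 50) / 289 * 100
Efficiency = 239 / 289 * 100
Efficiency = 82.70%


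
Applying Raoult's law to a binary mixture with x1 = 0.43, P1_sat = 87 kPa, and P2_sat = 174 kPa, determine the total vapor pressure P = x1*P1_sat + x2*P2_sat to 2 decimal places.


P = x1*P1_sat + x2*P2_sat
x2 = 1 - x1 = 1 - 0.43 = 0.57
P = 0.43*87 + 0.57*174
P = 37.41 + 99.18
P = 136.59 kPa


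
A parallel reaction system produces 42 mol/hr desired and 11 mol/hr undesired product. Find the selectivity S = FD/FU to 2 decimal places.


S = desired product rate / undesired product rate
S = 42 / 11
S = 3.82


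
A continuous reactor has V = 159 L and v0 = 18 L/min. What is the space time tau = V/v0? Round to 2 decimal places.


tau = V / v0
tau = 159 / 18
tau = 8.83 min


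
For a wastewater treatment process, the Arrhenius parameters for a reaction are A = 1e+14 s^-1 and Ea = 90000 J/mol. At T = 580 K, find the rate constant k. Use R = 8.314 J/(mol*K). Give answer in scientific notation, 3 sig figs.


k = A * exp(-Ea/(R*T))
k = 1e+14 * exp(-90000 / (8.314 * 580))
k = 1e+14 * exp(-18.66399)
k = 7.84e+05


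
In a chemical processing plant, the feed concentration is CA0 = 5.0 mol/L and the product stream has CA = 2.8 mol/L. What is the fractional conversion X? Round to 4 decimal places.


X = (CA0 - CA) / CA0
X = (5.0 - 2.8) / 5.0
X = 2.2 / 5.0
X = 0.4400


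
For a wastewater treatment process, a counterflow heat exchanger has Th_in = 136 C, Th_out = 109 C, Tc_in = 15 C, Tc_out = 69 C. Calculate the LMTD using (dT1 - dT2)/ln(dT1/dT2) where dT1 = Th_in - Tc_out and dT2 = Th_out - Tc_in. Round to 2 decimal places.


dT1 = Th_in - Tc_out = 136 - 69 = 67
dT2 = Th_out - Tc_in = 109 - 15 = 94
LMTD = (dT1 - dT2) / ln(dT1/dT2)
LMTD = (67 - 94) / ln(67/94)
LMTD = 79.74 K


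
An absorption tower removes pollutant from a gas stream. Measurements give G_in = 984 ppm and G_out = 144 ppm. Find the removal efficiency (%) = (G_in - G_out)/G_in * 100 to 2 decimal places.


Efficiency = (G_in - G_out) / G_in * 100%
Efficiency = (984 - 144) / 984 * 100
Efficiency = 840 / 984 * 100
Efficiency = 85.37%


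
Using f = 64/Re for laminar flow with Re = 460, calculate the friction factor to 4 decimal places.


f = 64 / Re
f = 64 / 460
f = 0.1391


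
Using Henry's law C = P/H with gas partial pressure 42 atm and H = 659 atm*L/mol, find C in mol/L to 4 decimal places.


C = P / H
C = 42 / 659
C = 0.0637 mol/L


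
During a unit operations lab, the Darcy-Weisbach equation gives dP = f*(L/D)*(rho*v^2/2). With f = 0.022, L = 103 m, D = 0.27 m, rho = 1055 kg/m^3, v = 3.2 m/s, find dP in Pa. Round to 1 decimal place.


dP = f * (L/D) * (rho*v^2/2)
dP = 0.022 * (103/0.27) * (1055*3.2^2/2)
L/D = 381.48148148
rho*v^2/2 = 1055*10.24/2 = 5401.6
dP = 0.022 * 381.48148148 * 5401.6
dP = 45333.4 Pa


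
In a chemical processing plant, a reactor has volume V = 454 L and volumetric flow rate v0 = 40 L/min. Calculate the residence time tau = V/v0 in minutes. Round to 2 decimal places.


tau = V / v0
tau = 454 / 40
tau = 11.35 min


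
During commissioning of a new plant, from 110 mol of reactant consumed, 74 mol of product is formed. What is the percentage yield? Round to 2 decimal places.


Yield = (moles product / moles consumed) * 100%
Yield = (74 / 110) * 100
Yield = 0.6727 * 100
Yield = 67.27%


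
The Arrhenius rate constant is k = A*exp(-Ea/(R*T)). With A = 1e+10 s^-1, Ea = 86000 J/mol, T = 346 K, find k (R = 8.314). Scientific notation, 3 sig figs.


k = A * exp(-Ea/(R*T))
k = 1e+10 * exp(-86000 / (8.314 * 346))
k = 1e+10 * exp(-29.895948)
k = 1.04e-03


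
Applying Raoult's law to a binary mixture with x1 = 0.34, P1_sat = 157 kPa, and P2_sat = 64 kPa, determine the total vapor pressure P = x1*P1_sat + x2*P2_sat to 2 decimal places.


P = x1*P1_sat + x2*P2_sat
x2 = 1 - x1 = 1 - 0.34 = 0.66
P = 0.34*157 + 0.66*64
P = 53.38 + 42.24
P = 95.62 kPa


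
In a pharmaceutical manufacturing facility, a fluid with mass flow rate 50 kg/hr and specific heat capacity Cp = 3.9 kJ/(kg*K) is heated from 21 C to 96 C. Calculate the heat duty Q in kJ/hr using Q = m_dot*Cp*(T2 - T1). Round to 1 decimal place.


Q = m_dot * Cp * (T2 - T1)
Q = 50 * 3.9 * (96 - 21)
Q = 50 * 3.9 * 75
Q = 14625.0 kJ/hr


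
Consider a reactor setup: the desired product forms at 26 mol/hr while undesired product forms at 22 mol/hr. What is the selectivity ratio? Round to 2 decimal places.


S = desired product rate / undesired product rate
S = 26 / 22
S = 1.18


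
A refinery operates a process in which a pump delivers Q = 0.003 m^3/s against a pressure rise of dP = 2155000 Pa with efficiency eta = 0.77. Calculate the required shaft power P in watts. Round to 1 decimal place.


P = Q * dP / eta
P = 0.003 * 2155000 / 0.77
P = 6465.0 / 0.77
P = 8396.1 W


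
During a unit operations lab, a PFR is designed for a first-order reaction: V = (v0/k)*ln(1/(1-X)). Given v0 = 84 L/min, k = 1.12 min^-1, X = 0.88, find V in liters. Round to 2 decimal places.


V = (v0/k) * ln(1/(1-X))
V = (84/1.12) * ln(1/(1-0.88))
V = 75.0 * ln(8.333333)
V = 75.0 * 2.120263
V = 159.02 L


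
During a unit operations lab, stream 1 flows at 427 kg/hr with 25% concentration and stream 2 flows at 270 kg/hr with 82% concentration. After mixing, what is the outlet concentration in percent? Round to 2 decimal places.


Mass balance on solute: F1*x1 + F2*x2 = F3*x3
F3 = F1 + F2 = 427 + 270 = 697 kg/hr
x3 = (F1*x1 + F2*x2)/F3
x3 = (427*0.25 + 270*0.82) / 697
x3 = 47.08%


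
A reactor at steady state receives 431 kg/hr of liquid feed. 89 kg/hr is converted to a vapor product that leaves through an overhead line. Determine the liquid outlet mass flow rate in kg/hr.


Steady-state mass balance on the main outlet: F_out = F_in - F_removed
F_out = 431 - 89
F_out = 342 kg/hr


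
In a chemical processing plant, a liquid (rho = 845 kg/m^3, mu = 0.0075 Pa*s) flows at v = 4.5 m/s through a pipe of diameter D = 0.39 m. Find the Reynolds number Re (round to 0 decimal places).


Re = rho * v * D / mu
Re = 845 * 4.5 * 0.39 / 0.0075
Re = 1482.975 / 0.0075
Re = 197730


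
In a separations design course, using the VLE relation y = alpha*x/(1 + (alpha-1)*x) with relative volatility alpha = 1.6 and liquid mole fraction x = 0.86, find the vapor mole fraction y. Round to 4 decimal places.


y = alpha*x / (1 + (alpha-1)*x)
y = 1.6*0.86 / (1 + (1.6-1)*0.86)
y = 1.376 / (1 + 0.516)
y = 1.376 / 1.516
y = 0.9077


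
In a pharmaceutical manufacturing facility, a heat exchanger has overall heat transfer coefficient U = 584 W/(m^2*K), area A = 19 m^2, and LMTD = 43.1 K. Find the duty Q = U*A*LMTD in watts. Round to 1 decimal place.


Q = U * A * LMTD
Q = 584 * 19 * 43.1
Q = 478237.6 W


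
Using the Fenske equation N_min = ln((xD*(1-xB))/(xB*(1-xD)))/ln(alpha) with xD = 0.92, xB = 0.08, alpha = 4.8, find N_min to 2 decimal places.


N_min = ln((xD*(1-xB))/(xB*(1-xD))) / ln(alpha)
Numerator inside ln: 0.8464 / 0.0064 = 132.25
ln(132.25) = 4.884694
ln(alpha) = ln(4.8) = 1.568616
N_min = 4.884694 / 1.568616 = 3.11


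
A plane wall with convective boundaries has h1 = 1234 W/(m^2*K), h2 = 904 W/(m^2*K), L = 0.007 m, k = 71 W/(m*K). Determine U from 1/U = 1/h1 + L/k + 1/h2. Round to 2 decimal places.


1/U = 1/h1 + L/k + 1/h2
1/U = 1/1234 + 0.007/71 + 1/904
1/U = 0.0008103728 + 9.85915e-05 + 0.0011061947
1/U = 0.002015159
U = 496.24 W/(m^2*K)


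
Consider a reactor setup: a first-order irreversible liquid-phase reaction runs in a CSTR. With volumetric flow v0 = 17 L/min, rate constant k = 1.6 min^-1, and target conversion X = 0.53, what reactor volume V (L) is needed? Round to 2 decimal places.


V = v0 * X / (k * (1 - X))
V = 17 * 0.53 / (1.6 * (1 - 0.53))
V = 9.01 / (1.6 * 0.47)
V = 9.01 / 0.752
V = 11.98 L


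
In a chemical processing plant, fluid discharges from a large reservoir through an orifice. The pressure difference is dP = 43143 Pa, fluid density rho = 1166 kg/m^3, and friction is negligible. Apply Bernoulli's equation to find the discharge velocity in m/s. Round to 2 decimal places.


v = sqrt(2*dP/rho)
v = sqrt(2*43143/1166)
v = sqrt(74.001715)
v = 8.60 m/s


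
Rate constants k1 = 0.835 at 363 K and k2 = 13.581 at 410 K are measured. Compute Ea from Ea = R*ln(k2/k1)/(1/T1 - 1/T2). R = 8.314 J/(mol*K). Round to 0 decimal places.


Ea = R * ln(k2/k1) / (1/T1 - 1/T2)
ln(k2/k1) = ln(13.581/0.835) = 2.7889953
1/T1 - 1/T2 = 1/363 - 1/410 = 0.000315796546
Ea = 8.314 * 2.7889953 / 0.000315796546
Ea = 73426 J/mol


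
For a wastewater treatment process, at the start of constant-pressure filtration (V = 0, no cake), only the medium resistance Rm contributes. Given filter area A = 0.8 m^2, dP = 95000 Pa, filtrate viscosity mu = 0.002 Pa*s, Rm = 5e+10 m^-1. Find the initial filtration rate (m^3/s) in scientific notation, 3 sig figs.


rate = A * dP / (mu * Rm)
rate = 0.8 * 95000 / (0.002 * 5e+10)
rate = 76000.0 / 1.000e+08
rate = 7.60e-04 m^3/s


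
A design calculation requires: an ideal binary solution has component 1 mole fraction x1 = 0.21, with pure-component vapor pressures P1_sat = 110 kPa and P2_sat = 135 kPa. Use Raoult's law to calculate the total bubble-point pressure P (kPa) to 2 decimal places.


P = x1*P1_sat + x2*P2_sat
x2 = 1 - x1 = 1 - 0.21 = 0.79
P = 0.21*110 + 0.79*135
P = 23.1 + 106.65
P = 129.75 kPa


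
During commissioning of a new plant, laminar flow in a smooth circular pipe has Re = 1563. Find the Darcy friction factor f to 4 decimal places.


f = 64 / Re
f = 64 / 1563
f = 0.0409


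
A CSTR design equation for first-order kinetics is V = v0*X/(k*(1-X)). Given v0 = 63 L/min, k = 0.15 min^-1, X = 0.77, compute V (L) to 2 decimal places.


V = v0 * X / (k * (1 - X))
V = 63 * 0.77 / (0.15 * (1 - 0.77))
V = 48.51 / (0.15 * 0.23)
V = 48.51 / 0.0345
V = 1406.09 L


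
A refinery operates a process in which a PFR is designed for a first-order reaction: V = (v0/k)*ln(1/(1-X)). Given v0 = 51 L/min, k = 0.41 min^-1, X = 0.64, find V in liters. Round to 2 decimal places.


V = (v0/k) * ln(1/(1-X))
V = (51/0.41) * ln(1/(1-0.64))
V = 124.390244 * ln(2.777778)
V = 124.390244 * 1.021651
V = 127.08 L


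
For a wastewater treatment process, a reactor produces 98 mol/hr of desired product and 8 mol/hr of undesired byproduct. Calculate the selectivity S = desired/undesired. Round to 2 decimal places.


S = desired product rate / undesired product rate
S = 98 / 8
S = 12.25


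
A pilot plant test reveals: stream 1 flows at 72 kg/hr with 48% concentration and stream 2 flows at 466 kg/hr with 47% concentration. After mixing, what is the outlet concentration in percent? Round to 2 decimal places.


Mass balance on solute: F1*x1 + F2*x2 = F3*x3
F3 = F1 + F2 = 72 + 466 = 538 kg/hr
x3 = (F1*x1 + F2*x2)/F3
x3 = (72*0.48 + 466*0.47) / 538
x3 = 47.13%


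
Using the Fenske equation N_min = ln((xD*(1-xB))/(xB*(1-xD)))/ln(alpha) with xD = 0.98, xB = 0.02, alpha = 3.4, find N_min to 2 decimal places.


N_min = ln((xD*(1-xB))/(xB*(1-xD))) / ln(alpha)
Numerator inside ln: 0.9604 / 0.0004 = 2401.0
ln(2401.0) = 7.783641
ln(alpha) = ln(3.4) = 1.223775
N_min = 7.783641 / 1.223775 = 6.36


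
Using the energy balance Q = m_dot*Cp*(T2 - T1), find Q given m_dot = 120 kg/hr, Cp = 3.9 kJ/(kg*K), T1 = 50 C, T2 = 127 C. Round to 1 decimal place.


Q = m_dot * Cp * (T2 - T1)
Q = 120 * 3.9 * (127 - 50)
Q = 120 * 3.9 * 77
Q = 36036.0 kJ/hr


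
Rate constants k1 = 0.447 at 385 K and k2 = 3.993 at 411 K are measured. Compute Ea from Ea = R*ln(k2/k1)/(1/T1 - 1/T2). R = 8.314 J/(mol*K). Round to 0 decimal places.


Ea = R * ln(k2/k1) / (1/T1 - 1/T2)
ln(k2/k1) = ln(3.993/0.447) = 2.1897395
1/T1 - 1/T2 = 1/385 - 1/411 = 0.000164312573
Ea = 8.314 * 2.1897395 / 0.000164312573
Ea = 110798 J/mol


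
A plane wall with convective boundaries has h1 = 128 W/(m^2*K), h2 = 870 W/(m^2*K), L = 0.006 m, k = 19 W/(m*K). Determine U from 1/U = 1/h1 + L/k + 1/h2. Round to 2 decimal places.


1/U = 1/h1 + L/k + 1/h2
1/U = 1/128 + 0.006/19 + 1/870
1/U = 0.0078125 + 0.0003157895 + 0.0011494253
1/U = 0.0092777148
U = 107.79 W/(m^2*K)


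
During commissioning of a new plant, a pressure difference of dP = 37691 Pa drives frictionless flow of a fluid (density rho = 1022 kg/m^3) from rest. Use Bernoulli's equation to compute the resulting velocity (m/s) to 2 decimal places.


v = sqrt(2*dP/rho)
v = sqrt(2*37691/1022)
v = sqrt(73.759295)
v = 8.59 m/s


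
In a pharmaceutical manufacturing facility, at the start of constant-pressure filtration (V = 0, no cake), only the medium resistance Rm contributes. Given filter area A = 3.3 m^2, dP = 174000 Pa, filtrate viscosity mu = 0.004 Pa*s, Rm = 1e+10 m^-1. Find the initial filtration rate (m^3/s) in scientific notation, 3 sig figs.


rate = A * dP / (mu * Rm)
rate = 3.3 * 174000 / (0.004 * 1e+10)
rate = 574200.0 / 4.000e+07
rate = 1.44e-02 m^3/s


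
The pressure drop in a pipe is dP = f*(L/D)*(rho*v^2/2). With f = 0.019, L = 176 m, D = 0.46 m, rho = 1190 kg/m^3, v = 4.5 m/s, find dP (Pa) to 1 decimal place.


dP = f * (L/D) * (rho*v^2/2)
dP = 0.019 * (176/0.46) * (1190*4.5^2/2)
L/D = 382.60869565
rho*v^2/2 = 1190*20.25/2 = 12048.75
dP = 0.019 * 382.60869565 * 12048.75
dP = 87589.2 Pa


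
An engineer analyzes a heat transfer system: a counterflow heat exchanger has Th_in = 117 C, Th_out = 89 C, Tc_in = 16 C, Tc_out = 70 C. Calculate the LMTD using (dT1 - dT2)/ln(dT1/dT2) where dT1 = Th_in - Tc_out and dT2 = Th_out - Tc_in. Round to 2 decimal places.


dT1 = Th_in - Tc_out = 117 - 70 = 47
dT2 = Th_out - Tc_in = 89 - 16 = 73
LMTD = (dT1 - dT2) / ln(dT1/dT2)
LMTD = (47 - 73) / ln(47/73)
LMTD = 59.05 K


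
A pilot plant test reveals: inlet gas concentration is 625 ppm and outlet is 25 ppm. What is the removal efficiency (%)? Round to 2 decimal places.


Efficiency = (G_in - G_out) / G_in * 100%
Efficiency = (625 - 25) / 625 * 100
Efficiency = 600 / 625 * 100
Efficiency = 96.00%


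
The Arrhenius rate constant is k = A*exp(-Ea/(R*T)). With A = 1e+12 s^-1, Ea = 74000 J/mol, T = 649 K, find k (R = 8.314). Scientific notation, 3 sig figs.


k = A * exp(-Ea/(R*T))
k = 1e+12 * exp(-74000 / (8.314 * 649))
k = 1e+12 * exp(-13.714406)
k = 1.11e+06


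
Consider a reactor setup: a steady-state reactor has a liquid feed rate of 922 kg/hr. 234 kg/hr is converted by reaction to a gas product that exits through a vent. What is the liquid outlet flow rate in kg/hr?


Steady-state mass balance on the main outlet: F_out = F_in - F_removed
F_out = 922 - 234
F_out = 688 kg/hr


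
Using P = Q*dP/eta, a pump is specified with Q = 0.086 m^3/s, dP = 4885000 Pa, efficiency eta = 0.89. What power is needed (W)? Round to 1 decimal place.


P = Q * dP / eta
P = 0.086 * 4885000 / 0.89
P = 420110.0 / 0.89
P = 472033.7 W


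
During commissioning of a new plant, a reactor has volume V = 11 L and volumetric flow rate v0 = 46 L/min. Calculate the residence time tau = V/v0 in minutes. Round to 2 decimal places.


tau = V / v0
tau = 11 / 46
tau = 0.24 min


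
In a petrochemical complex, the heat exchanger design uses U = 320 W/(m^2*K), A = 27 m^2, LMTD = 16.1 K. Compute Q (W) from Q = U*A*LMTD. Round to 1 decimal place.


Q = U * A * LMTD
Q = 320 * 27 * 16.1
Q = 139104.0 W


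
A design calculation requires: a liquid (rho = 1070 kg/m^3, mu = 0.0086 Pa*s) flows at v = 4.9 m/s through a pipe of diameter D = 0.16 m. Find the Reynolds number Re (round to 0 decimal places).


Re = rho * v * D / mu
Re = 1070 * 4.9 * 0.16 / 0.0086
Re = 838.88 / 0.0086
Re = 97544


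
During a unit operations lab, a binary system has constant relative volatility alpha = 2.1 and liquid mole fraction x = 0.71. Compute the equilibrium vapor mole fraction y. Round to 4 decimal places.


y = alpha*x / (1 + (alpha-1)*x)
y = 2.1*0.71 / (1 + (2.1-1)*0.71)
y = 1.491 / (1 + 0.781)
y = 1.491 / 1.781
y = 0.8372


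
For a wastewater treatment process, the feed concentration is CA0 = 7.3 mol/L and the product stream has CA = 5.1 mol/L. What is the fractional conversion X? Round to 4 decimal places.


X = (CA0 - CA) / CA0
X = (7.3 - 5.1) / 7.3
X = 2.2 / 7.3
X = 0.3014


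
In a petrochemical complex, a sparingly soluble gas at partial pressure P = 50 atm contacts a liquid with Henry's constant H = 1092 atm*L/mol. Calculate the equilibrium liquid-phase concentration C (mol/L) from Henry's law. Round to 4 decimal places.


C = P / H
C = 50 / 1092
C = 0.0458 mol/L


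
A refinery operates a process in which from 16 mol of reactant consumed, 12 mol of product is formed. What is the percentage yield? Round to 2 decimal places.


Yield = (moles product / moles consumed) * 100%
Yield = (12 / 16) * 100
Yield = 0.75 * 100
Yield = 75.00%


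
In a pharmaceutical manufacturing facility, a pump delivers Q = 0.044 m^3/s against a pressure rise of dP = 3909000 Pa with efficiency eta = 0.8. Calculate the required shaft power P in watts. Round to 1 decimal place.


P = Q * dP / eta
P = 0.044 * 3909000 / 0.8
P = 171996.0 / 0.8
P = 214995.0 W


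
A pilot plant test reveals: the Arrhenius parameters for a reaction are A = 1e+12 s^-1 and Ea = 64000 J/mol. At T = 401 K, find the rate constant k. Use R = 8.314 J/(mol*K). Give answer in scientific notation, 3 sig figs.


k = A * exp(-Ea/(R*T))
k = 1e+12 * exp(-64000 / (8.314 * 401))
k = 1e+12 * exp(-19.196656)
k = 4.60e+03


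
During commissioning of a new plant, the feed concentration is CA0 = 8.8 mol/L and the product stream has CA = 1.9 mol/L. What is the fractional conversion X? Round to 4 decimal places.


X = (CA0 - CA) / CA0
X = (8.8 - 1.9) / 8.8
X = 6.9 / 8.8
X = 0.7841


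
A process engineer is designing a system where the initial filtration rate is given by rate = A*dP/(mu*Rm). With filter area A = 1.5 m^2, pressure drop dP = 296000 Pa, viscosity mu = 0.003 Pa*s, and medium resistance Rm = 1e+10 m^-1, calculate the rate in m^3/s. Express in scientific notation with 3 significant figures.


rate = A * dP / (mu * Rm)
rate = 1.5 * 296000 / (0.003 * 1e+10)
rate = 444000.0 / 3.000e+07
rate = 1.48e-02 m^3/s


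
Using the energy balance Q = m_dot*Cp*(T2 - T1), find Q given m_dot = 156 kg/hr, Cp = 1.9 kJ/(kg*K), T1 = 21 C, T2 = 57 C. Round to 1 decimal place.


Q = m_dot * Cp * (T2 - T1)
Q = 156 * 1.9 * (57 - 21)
Q = 156 * 1.9 * 36
Q = 10670.4 kJ/hr


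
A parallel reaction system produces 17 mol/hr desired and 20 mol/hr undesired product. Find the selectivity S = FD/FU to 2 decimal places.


S = desired product rate / undesired product rate
S = 17 / 20
S = 0.85


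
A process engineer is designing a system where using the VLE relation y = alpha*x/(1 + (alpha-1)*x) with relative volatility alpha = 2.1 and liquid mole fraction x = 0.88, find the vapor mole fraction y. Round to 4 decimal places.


y = alpha*x / (1 + (alpha-1)*x)
y = 2.1*0.88 / (1 + (2.1-1)*0.88)
y = 1.848 / (1 + 0.968)
y = 1.848 / 1.968
y = 0.9390


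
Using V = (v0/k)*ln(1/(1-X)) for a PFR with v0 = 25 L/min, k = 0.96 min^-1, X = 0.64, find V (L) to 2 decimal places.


V = (v0/k) * ln(1/(1-X))
V = (25/0.96) * ln(1/(1-0.64))
V = 26.041667 * ln(2.777778)
V = 26.041667 * 1.021651
V = 26.61 L


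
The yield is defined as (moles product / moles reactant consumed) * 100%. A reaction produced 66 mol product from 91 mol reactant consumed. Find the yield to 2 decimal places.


Yield = (moles product / moles consumed) * 100%
Yield = (66 / 91) * 100
Yield = 0.7253 * 100
Yield = 72.53%


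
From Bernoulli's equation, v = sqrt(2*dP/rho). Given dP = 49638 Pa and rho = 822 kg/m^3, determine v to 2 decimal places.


v = sqrt(2*dP/rho)
v = sqrt(2*49638/822)
v = sqrt(120.773723)
v = 10.99 m/s


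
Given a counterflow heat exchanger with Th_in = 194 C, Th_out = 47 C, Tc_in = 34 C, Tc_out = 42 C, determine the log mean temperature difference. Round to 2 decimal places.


dT1 = Th_in - Tc_out = 194 - 42 = 152
dT2 = Th_out - Tc_in = 47 - 34 = 13
LMTD = (dT1 - dT2) / ln(dT1/dT2)
LMTD = (152 - 13) / ln(152/13)
LMTD = 56.53 K


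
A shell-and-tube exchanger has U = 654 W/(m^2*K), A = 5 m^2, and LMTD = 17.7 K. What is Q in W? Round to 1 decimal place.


Q = U * A * LMTD
Q = 654 * 5 * 17.7
Q = 57879.0 W


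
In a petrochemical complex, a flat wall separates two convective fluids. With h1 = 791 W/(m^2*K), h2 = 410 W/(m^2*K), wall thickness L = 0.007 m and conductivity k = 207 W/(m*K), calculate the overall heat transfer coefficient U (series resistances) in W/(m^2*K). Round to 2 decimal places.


1/U = 1/h1 + L/k + 1/h2
1/U = 1/791 + 0.007/207 + 1/410
1/U = 0.0012642225 + 3.38164e-05 + 0.0024390244
1/U = 0.0037370633
U = 267.59 W/(m^2*K)


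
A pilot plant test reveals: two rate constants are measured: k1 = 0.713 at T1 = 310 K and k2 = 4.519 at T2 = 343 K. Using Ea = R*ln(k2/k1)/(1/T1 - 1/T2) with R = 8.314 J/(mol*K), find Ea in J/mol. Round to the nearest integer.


Ea = R * ln(k2/k1) / (1/T1 - 1/T2)
ln(k2/k1) = ln(4.519/0.713) = 1.8465646
1/T1 - 1/T2 = 1/310 - 1/343 = 0.000310354557
Ea = 8.314 * 1.8465646 / 0.000310354557
Ea = 49467 J/mol


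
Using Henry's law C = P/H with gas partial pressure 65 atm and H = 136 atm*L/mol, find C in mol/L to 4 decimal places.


C = P / H
C = 65 / 136
C = 0.4779 mol/L


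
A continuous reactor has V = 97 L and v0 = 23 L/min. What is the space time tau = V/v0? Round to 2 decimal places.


tau = V / v0
tau = 97 / 23
tau = 4.22 min


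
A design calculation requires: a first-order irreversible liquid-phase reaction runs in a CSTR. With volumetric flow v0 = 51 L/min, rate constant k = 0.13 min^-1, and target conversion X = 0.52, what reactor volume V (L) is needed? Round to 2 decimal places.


V = v0 * X / (k * (1 - X))
V = 51 * 0.52 / (0.13 * (1 - 0.52))
V = 26.52 / (0.13 * 0.48)
V = 26.52 / 0.0624
V = 425.00 L


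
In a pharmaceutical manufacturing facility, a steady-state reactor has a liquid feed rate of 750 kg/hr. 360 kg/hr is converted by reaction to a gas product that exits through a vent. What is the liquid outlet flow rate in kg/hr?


Steady-state mass balance on the main outlet: F_out = F_in - F_removed
F_out = 750 - 360
F_out = 390 kg/hr


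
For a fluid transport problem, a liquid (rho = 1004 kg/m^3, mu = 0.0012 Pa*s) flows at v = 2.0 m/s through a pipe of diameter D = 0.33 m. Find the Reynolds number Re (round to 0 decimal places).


Re = rho * v * D / mu
Re = 1004 * 2.0 * 0.33 / 0.0012
Re = 662.64 / 0.0012
Re = 552200


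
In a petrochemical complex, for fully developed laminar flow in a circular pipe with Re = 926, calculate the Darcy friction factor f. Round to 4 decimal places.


f = 64 / Re
f = 64 / 926
f = 0.0691


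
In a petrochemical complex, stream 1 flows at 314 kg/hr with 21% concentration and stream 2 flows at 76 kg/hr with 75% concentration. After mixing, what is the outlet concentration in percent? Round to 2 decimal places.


Mass balance on solute: F1*x1 + F2*x2 = F3*x3
F3 = F1 + F2 = 314 + 76 = 390 kg/hr
x3 = (F1*x1 + F2*x2)/F3
x3 = (314*0.21 + 76*0.75) / 390
x3 = 31.52%


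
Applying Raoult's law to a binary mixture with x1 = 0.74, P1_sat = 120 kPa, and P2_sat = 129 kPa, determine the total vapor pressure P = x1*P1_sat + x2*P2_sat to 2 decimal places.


P = x1*P1_sat + x2*P2_sat
x2 = 1 - x1 = 1 - 0.74 = 0.26
P = 0.74*120 + 0.26*129
P = 88.8 + 33.54
P = 122.34 kPa


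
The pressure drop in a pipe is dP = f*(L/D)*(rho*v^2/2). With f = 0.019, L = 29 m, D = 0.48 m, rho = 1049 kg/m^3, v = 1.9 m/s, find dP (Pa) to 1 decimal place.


dP = f * (L/D) * (rho*v^2/2)
dP = 0.019 * (29/0.48) * (1049*1.9^2/2)
L/D = 60.41666667
rho*v^2/2 = 1049*3.61/2 = 1893.445
dP = 0.019 * 60.41666667 * 1893.445
dP = 2173.5 Pa


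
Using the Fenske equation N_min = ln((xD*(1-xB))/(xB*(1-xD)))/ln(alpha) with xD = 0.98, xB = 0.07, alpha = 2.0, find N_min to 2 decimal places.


N_min = ln((xD*(1-xB))/(xB*(1-xD))) / ln(alpha)
Numerator inside ln: 0.9114 / 0.0014 = 651.0
ln(651.0) = 6.47851
ln(alpha) = ln(2.0) = 0.693147
N_min = 6.47851 / 0.693147 = 9.35


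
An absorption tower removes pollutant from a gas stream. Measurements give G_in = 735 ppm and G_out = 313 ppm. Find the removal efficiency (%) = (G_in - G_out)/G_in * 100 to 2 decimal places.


Efficiency = (G_in - G_out) / G_in * 100%
Efficiency = (735 - 313) / 735 * 100
Efficiency = 422 / 735 * 100
Efficiency = 57.41%


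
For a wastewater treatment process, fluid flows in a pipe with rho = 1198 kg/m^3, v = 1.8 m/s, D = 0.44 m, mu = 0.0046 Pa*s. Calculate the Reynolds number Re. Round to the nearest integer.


Re = rho * v * D / mu
Re = 1198 * 1.8 * 0.44 / 0.0046
Re = 948.816 / 0.0046
Re = 206264


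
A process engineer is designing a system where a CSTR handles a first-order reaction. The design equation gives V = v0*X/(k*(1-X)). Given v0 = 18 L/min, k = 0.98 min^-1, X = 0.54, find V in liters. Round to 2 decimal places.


V = v0 * X / (k * (1 - X))
V = 18 * 0.54 / (0.98 * (1 - 0.54))
V = 9.72 / (0.98 * 0.46)
V = 9.72 / 0.4508
V = 21.56 L


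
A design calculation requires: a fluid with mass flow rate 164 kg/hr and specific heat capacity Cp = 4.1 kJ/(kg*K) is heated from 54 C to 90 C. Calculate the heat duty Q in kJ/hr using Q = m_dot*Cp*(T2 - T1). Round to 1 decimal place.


Q = m_dot * Cp * (T2 - T1)
Q = 164 * 4.1 * (90 - 54)
Q = 164 * 4.1 * 36
Q = 24206.4 kJ/hr


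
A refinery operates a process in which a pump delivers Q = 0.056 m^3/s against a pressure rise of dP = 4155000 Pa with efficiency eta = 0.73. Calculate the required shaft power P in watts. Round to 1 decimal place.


P = Q * dP / eta
P = 0.056 * 4155000 / 0.73
P = 232680.0 / 0.73
P = 318739.7 W


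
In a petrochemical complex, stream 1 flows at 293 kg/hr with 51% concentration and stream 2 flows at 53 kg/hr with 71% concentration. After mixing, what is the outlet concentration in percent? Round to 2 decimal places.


Mass balance on solute: F1*x1 + F2*x2 = F3*x3
F3 = F1 + F2 = 293 + 53 = 346 kg/hr
x3 = (F1*x1 + F2*x2)/F3
x3 = (293*0.51 + 53*0.71) / 346
x3 = 54.06%


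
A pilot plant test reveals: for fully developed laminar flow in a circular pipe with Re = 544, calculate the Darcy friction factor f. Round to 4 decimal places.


f = 64 / Re
f = 64 / 544
f = 0.1176


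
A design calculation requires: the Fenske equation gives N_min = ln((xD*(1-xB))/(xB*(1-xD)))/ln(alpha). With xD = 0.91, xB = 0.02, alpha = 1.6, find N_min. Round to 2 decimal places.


N_min = ln((xD*(1-xB))/(xB*(1-xD))) / ln(alpha)
Numerator inside ln: 0.8918 / 0.0018 = 495.444444
ln(495.444444) = 6.205455
ln(alpha) = ln(1.6) = 0.470004
N_min = 6.205455 / 0.470004 = 13.20


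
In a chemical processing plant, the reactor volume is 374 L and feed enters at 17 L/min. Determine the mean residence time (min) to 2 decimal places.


tau = V / v0
tau = 374 / 17
tau = 22.00 min


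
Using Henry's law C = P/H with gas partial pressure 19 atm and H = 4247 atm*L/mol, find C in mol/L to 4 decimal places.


C = P / H
C = 19 / 4247
C = 0.0045 mol/L


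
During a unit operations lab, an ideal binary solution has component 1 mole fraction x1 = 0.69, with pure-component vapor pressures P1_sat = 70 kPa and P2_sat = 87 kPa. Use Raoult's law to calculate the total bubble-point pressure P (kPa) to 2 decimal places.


P = x1*P1_sat + x2*P2_sat
x2 = 1 - x1 = 1 - 0.69 = 0.31
P = 0.69*70 + 0.31*87
P = 48.3 + 26.97
P = 75.27 kPa


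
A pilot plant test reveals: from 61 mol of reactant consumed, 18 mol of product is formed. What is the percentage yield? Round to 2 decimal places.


Yield = (moles product / moles consumed) * 100%
Yield = (18 / 61) * 100
Yield = 0.2951 * 100
Yield = 29.51%


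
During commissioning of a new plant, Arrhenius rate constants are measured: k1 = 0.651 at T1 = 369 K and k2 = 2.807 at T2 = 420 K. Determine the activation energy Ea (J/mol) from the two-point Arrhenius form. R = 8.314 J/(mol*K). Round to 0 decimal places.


Ea = R * ln(k2/k1) / (1/T1 - 1/T2)
ln(k2/k1) = ln(2.807/0.651) = 1.4613619
1/T1 - 1/T2 = 1/369 - 1/420 = 0.000329074719
Ea = 8.314 * 1.4613619 / 0.000329074719
Ea = 36921 J/mol


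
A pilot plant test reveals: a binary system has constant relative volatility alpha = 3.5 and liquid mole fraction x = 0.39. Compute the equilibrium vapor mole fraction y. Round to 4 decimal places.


y = alpha*x / (1 + (alpha-1)*x)
y = 3.5*0.39 / (1 + (3.5-1)*0.39)
y = 1.365 / (1 + 0.975)
y = 1.365 / 1.975
y = 0.6911


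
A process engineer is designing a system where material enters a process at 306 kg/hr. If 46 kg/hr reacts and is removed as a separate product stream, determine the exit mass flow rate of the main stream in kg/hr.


Steady-state mass balance on the main outlet: F_out = F_in - F_removed
F_out = 306 - 46
F_out = 260 kg/hr


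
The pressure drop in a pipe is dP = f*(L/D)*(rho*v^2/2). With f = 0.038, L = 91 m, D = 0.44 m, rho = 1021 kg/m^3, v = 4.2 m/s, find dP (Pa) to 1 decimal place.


dP = f * (L/D) * (rho*v^2/2)
dP = 0.038 * (91/0.44) * (1021*4.2^2/2)
L/D = 206.81818182
rho*v^2/2 = 1021*17.64/2 = 9005.22
dP = 0.038 * 206.81818182 * 9005.22
dP = 70772.8 Pa


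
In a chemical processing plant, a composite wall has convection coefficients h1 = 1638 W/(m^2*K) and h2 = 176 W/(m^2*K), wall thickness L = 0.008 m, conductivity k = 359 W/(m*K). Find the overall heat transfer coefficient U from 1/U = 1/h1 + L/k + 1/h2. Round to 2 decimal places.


1/U = 1/h1 + L/k + 1/h2
1/U = 1/1638 + 0.008/359 + 1/176
1/U = 0.0006105006 + 2.22841e-05 + 0.0056818182
1/U = 0.0063146029
U = 158.36 W/(m^2*K)
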